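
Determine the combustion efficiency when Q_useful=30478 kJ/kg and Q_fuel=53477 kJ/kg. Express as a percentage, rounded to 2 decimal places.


Efficiency = (Q_useful / Q_fuel) * 100
Efficiency = (30478 / 53477) * 100
Efficiency = 0.5699 * 100 = 56.99%


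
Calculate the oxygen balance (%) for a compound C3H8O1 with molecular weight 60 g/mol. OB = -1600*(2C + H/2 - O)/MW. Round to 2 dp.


OB = -1600 * (2C + H/2 - O) / MW
Inner = 2*3 + 8/2 - 1 = 9.00
OB = -1600 * 9.00 / 60 = -240.00%


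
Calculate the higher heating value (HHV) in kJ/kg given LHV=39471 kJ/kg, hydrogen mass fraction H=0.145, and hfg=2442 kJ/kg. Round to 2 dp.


HHV = LHV + hfg * 9 * H
Water addition = 2442 * 9 * 0.145 = 3186.810 kJ/kg
HHV = 39471 + 3186.810 = 42657.81 kJ/kg


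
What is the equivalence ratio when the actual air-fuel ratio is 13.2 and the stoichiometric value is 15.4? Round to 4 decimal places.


phi = AFR_stoich / AFR_actual
phi = 15.4 / 13.2 = 1.1667


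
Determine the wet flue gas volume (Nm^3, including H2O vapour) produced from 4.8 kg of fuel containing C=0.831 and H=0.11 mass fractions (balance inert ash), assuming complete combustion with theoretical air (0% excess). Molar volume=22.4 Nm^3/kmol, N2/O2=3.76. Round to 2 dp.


Per kg fuel: CO2 = (C/12 kmol)*22.4 = (0.831/12)*22.4 = 1.55120 Nm^3
Per kg fuel: H2O = (H/2 kmol)*22.4 = (0.11/2)*22.4 = 1.23200 Nm^3
O2 needed per kg fuel = C/12 + H/4 = 0.831/12 + 0.11/4 = 0.09675000 kmol
Per kg fuel: N2 = O2*3.76*22.4 = 0.09675000*3.76*22.4 = 8.14867 Nm^3
Total per kg = 1.55120 + 1.23200 + 8.14867 = 10.93187 Nm^3
Total = 10.93187 * 4.8 = 52.47 Nm^3


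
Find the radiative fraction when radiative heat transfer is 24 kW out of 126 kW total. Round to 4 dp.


f_rad = Q_rad / Q_total
f_rad = 24 / 126 = 0.1905


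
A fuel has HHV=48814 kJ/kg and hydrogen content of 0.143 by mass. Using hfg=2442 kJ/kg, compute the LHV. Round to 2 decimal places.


LHV = HHV - hfg * 9 * H
Water correction = 2442 * 9 * 0.143 = 3142.854 kJ/kg
LHV = 48814 - 3142.854 = 45671.15 kJ/kg


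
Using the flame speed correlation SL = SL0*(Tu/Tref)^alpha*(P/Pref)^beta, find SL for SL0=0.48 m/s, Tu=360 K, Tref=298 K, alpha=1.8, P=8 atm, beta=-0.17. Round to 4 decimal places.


SL = SL0 * (Tu/Tref)^alpha * (P/Pref)^beta
T ratio = 360/298 = 1.20805369
(T ratio)^alpha = 1.20805369^1.8 = 1.405255
(P/Pref)^beta = 8^(-0.17) = 0.702222
SL = 0.48 * 1.405255 * 0.702222 = 0.4737 m/s


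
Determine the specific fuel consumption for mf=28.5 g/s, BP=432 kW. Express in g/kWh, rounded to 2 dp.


SFC = (mf / BP) * 3600
Rate = 28.5 / 432 = 0.065972 g/(s*kW)
SFC = 0.065972 * 3600 = 237.50 g/kWh


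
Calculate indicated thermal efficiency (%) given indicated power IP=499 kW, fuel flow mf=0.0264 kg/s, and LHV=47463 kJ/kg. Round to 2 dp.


eta_ith = (IP / (mf * LHV)) * 100
Denominator = 0.0264 * 47463 = 1253.0232 kW
eta_ith = (499 / 1253.0232) * 100 = 39.82%


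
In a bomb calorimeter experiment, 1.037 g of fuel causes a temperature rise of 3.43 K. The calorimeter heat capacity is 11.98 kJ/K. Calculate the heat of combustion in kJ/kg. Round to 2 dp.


Hc = C_cal * delta_T / m_fuel
Q_released = 11.98 * 3.43 = 41.0914 kJ
m_fuel = 1.037 g = 1.037/1000 kg = 0.001037 kg
Hc = 41.0914 / 0.001037 = 39625.27 kJ/kg


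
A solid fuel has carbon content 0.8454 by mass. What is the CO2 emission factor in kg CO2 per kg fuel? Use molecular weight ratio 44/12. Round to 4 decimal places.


EF = C_frac * (M_CO2 / M_C)
EF = 0.8454 * (44/12)
EF = 0.8454 * 3.666667 = 3.0998 kg_CO2/kg_fuel


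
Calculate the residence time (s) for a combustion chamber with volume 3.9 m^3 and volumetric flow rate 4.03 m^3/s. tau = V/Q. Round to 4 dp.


tau = V / Q_flow
tau = 3.9 / 4.03 = 0.9677 s


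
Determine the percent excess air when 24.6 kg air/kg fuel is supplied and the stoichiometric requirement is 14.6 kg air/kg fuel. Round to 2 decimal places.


Excess air = actual - stoichiometric = 24.6 - 14.6 = 10.00 kg/kg fuel
Excess air % = (excess / stoich) * 100 = (10.00 / 14.6) * 100 = 68.49%


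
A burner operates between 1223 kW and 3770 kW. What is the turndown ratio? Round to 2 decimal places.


TDR = Q_max / Q_min
TDR = 3770 / 1223 = 3.08


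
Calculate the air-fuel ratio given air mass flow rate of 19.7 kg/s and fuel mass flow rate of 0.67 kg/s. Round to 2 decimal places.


AFR = m_air / m_fuel
AFR = 19.7 / 0.67 = 29.40


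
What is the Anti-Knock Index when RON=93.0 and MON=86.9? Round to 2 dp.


AKI = (RON + MON) / 2
AKI = (93.0 + 86.9) / 2
AKI = 179.9 / 2 = 89.95


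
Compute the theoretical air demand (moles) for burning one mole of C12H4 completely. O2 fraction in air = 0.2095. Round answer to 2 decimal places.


Balanced combustion: C12H4 + 13 O2 -> 12 CO2 + 2 H2O
O2 needed = C + H/4 = 12 + 4/4 = 13.00 moles
Air moles = O2 / 0.2095 = 13.00 / 0.2095 = 62.05 moles air


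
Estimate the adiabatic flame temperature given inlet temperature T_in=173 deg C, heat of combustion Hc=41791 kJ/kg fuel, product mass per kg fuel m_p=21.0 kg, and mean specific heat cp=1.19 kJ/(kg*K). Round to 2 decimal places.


T_ad = T_in + Hc / (m_p * cp)
Denominator = 21.0 * 1.19 = 24.9900
Temperature rise = 41791 / 24.9900 = 1672.31 K
T_ad = 173 + 1672.31 = 1845.31 deg C


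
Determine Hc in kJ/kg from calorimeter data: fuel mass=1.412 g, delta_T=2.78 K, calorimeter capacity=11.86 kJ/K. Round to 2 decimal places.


Hc = C_cal * delta_T / m_fuel
Q_released = 11.86 * 2.78 = 32.9708 kJ
m_fuel = 1.412 g = 1.412/1000 kg = 0.001412 kg
Hc = 32.9708 / 0.001412 = 23350.42 kJ/kg


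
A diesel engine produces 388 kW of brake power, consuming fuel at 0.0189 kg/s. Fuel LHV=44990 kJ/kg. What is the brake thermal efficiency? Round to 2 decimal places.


eta_BTE = (BP / (mf * LHV)) * 100
Denominator = 0.0189 * 44990 = 850.3110 kW
eta_BTE = (388 / 850.3110) * 100 = 45.63%


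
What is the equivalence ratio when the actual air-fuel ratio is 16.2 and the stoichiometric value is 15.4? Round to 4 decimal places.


phi = AFR_stoich / AFR_actual
phi = 15.4 / 16.2 = 0.9506


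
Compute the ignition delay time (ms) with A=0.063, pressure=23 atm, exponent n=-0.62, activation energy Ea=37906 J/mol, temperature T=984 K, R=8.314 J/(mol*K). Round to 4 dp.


tau = A * P^n * exp(Ea/(R*T))
P^n = 23^(-0.62) = 0.14312936
Ea/(R*T) = 37906/(8.314*984) = 4.633432
exp(Ea/(R*T)) = 102.866547
tau = 0.063 * 0.14312936 * 102.866547 = 0.9276 ms


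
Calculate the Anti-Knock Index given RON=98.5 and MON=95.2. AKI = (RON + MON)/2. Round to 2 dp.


AKI = (RON + MON) / 2
AKI = (98.5 + 95.2) / 2
AKI = 193.7 / 2 = 96.85


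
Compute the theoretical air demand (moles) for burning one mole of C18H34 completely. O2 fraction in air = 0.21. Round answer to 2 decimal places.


Balanced combustion: C18H34 + 26.5 O2 -> 18 CO2 + 17 H2O
O2 needed = C + H/4 = 18 + 34/4 = 26.50 moles
Air moles = O2 / 0.21 = 26.50 / 0.21 = 126.19 moles air


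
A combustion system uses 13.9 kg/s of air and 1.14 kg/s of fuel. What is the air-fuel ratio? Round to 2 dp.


AFR = m_air / m_fuel
AFR = 13.9 / 1.14 = 12.19


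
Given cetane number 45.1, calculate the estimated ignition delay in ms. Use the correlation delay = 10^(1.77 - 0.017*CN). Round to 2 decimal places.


delay = 10^(1.77 - 0.017*CN)
Exponent = 1.77 - 0.017*45.1 = 1.0033
delay = 10^1.0033 = 10.08 ms


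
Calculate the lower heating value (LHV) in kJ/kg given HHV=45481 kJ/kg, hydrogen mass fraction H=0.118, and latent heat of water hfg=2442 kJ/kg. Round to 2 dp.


LHV = HHV - hfg * 9 * H
Water correction = 2442 * 9 * 0.118 = 2593.404 kJ/kg
LHV = 45481 - 2593.404 = 42887.60 kJ/kg


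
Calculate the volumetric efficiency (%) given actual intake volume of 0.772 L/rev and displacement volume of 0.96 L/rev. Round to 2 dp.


eta_v = (V_actual / V_disp) * 100
Ratio = 0.772 / 0.96 = 0.8042
eta_v = 0.8042 * 100 = 80.42%


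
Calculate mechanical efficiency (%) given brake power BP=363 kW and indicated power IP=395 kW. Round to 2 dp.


eta_mech = (BP / IP) * 100
Ratio = 363 / 395 = 0.9190
eta_mech = 0.9190 * 100 = 91.90%


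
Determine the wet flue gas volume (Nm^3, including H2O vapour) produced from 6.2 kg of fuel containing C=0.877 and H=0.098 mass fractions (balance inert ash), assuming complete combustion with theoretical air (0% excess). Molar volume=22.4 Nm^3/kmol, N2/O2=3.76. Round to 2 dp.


Per kg fuel: CO2 = (C/12 kmol)*22.4 = (0.877/12)*22.4 = 1.63707 Nm^3
Per kg fuel: H2O = (H/2 kmol)*22.4 = (0.098/2)*22.4 = 1.09760 Nm^3
O2 needed per kg fuel = C/12 + H/4 = 0.877/12 + 0.098/4 = 0.09758333 kmol
Per kg fuel: N2 = O2*3.76*22.4 = 0.09758333*3.76*22.4 = 8.21886 Nm^3
Total per kg = 1.63707 + 1.09760 + 8.21886 = 10.95353 Nm^3
Total = 10.95353 * 6.2 = 67.91 Nm^3


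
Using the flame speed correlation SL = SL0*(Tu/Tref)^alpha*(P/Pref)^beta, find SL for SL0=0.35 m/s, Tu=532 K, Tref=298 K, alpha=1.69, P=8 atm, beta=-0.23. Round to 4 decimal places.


SL = SL0 * (Tu/Tref)^alpha * (P/Pref)^beta
T ratio = 532/298 = 1.78523490
(T ratio)^alpha = 1.78523490^1.69 = 2.662963
(P/Pref)^beta = 8^(-0.23) = 0.619854
SL = 0.35 * 2.662963 * 0.619854 = 0.5777 m/s


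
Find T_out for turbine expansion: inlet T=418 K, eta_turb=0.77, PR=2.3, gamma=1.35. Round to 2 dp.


T_out = T_in * (1 - eta * (1 - PR^(-(gamma-1)/gamma)))
Exponent = -(1.35-1)/1.35 = -0.25925926
PR^exp = 2.3^(-0.25925926) = 0.80578413
Factor = 1 - 0.77*(1 - 0.80578413) = 0.85045378
T_out = 418 * 0.85045378 = 355.49 K


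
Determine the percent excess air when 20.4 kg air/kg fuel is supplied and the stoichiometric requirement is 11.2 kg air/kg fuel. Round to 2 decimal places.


Excess air = actual - stoichiometric = 20.4 - 11.2 = 9.20 kg/kg fuel
Excess air % = (excess / stoich) * 100 = (9.20 / 11.2) * 100 = 82.14%


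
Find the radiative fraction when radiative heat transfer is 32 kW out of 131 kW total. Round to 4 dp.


f_rad = Q_rad / Q_total
f_rad = 32 / 131 = 0.2443


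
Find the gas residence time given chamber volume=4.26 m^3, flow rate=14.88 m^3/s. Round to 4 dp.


tau = V / Q_flow
tau = 4.26 / 14.88 = 0.2863 s


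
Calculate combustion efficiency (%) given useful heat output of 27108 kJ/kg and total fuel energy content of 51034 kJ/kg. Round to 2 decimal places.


Efficiency = (Q_useful / Q_fuel) * 100
Efficiency = (27108 / 51034) * 100
Efficiency = 0.5312 * 100 = 53.12%


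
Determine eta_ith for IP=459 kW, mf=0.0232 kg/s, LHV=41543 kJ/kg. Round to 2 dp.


eta_ith = (IP / (mf * LHV)) * 100
Denominator = 0.0232 * 41543 = 963.7976 kW
eta_ith = (459 / 963.7976) * 100 = 47.62%


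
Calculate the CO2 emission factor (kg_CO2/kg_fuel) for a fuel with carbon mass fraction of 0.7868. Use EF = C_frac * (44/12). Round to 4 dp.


EF = C_frac * (M_CO2 / M_C)
EF = 0.7868 * (44/12)
EF = 0.7868 * 3.666667 = 2.8849 kg_CO2/kg_fuel


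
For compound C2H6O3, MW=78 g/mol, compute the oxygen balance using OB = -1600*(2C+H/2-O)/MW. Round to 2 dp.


OB = -1600 * (2C + H/2 - O) / MW
Inner = 2*2 + 6/2 - 3 = 4.00
OB = -1600 * 4.00 / 78 = -82.05%


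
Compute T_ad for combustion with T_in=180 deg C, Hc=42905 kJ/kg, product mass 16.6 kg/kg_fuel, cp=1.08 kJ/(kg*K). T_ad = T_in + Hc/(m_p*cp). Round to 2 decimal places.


T_ad = T_in + Hc / (m_p * cp)
Denominator = 16.6 * 1.08 = 17.9280
Temperature rise = 42905 / 17.9280 = 2393.18 K
T_ad = 180 + 2393.18 = 2573.18 deg C


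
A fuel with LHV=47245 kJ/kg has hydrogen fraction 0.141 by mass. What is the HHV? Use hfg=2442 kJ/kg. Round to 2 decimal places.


HHV = LHV + hfg * 9 * H
Water addition = 2442 * 9 * 0.141 = 3098.898 kJ/kg
HHV = 47245 + 3098.898 = 50343.90 kJ/kg


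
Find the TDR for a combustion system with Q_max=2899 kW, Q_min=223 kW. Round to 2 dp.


TDR = Q_max / Q_min
TDR = 2899 / 223 = 13.00


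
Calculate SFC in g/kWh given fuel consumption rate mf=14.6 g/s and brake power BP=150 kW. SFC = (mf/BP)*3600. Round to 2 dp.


SFC = (mf / BP) * 3600
Rate = 14.6 / 150 = 0.097333 g/(s*kW)
SFC = 0.097333 * 3600 = 350.40 g/kWh


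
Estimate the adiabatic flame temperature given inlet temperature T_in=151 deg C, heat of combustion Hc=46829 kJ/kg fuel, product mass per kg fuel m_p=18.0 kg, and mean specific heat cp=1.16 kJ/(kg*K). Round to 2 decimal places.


T_ad = T_in + Hc / (m_p * cp)
Denominator = 18.0 * 1.16 = 20.8800
Temperature rise = 46829 / 20.8800 = 2242.77 K
T_ad = 151 + 2242.77 = 2393.77 deg C


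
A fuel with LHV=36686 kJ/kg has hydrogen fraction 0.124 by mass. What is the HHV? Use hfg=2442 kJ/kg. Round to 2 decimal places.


HHV = LHV + hfg * 9 * H
Water addition = 2442 * 9 * 0.124 = 2725.272 kJ/kg
HHV = 36686 + 2725.272 = 39411.27 kJ/kg


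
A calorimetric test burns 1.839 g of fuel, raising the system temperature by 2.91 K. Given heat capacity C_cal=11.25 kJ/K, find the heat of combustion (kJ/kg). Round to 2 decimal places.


Hc = C_cal * delta_T / m_fuel
Q_released = 11.25 * 2.91 = 32.7375 kJ
m_fuel = 1.839 g = 1.839/1000 kg = 0.001839 kg
Hc = 32.7375 / 0.001839 = 17801.79 kJ/kg


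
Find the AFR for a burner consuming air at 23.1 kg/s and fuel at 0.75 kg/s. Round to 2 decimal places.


AFR = m_air / m_fuel
AFR = 23.1 / 0.75 = 30.80


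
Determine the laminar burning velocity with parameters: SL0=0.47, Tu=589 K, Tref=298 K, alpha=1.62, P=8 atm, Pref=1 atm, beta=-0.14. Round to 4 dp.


SL = SL0 * (Tu/Tref)^alpha * (P/Pref)^beta
T ratio = 589/298 = 1.97651007
(T ratio)^alpha = 1.97651007^1.62 = 3.015480
(P/Pref)^beta = 8^(-0.14) = 0.747425
SL = 0.47 * 3.015480 * 0.747425 = 1.0593 m/s


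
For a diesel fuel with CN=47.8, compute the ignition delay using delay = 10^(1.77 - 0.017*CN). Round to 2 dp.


delay = 10^(1.77 - 0.017*CN)
Exponent = 1.77 - 0.017*47.8 = 0.9574
delay = 10^0.9574 = 9.07 ms


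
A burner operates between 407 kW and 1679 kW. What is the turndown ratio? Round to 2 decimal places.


TDR = Q_max / Q_min
TDR = 1679 / 407 = 4.13


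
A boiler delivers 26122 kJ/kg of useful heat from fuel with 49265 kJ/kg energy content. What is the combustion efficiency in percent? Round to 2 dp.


Efficiency = (Q_useful / Q_fuel) * 100
Efficiency = (26122 / 49265) * 100
Efficiency = 0.5302 * 100 = 53.02%


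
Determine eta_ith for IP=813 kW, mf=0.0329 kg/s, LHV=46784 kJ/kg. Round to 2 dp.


eta_ith = (IP / (mf * LHV)) * 100
Denominator = 0.0329 * 46784 = 1539.1936 kW
eta_ith = (813 / 1539.1936) * 100 = 52.82%


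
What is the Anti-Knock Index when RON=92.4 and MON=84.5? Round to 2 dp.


AKI = (RON + MON) / 2
AKI = (92.4 + 84.5) / 2
AKI = 176.9 / 2 = 88.45


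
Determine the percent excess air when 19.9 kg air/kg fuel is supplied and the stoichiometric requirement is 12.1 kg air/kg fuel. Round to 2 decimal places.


Excess air = actual - stoichiometric = 19.9 - 12.1 = 7.80 kg/kg fuel
Excess air % = (excess / stoich) * 100 = (7.80 / 12.1) * 100 = 64.46%


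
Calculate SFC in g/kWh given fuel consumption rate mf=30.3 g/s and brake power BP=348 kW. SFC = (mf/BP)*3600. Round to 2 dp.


SFC = (mf / BP) * 3600
Rate = 30.3 / 348 = 0.087069 g/(s*kW)
SFC = 0.087069 * 3600 = 313.45 g/kWh


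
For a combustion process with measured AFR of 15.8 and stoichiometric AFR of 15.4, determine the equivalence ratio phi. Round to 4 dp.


phi = AFR_stoich / AFR_actual
phi = 15.4 / 15.8 = 0.9747


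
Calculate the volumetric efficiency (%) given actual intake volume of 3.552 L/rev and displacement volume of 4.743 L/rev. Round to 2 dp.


eta_v = (V_actual / V_disp) * 100
Ratio = 3.552 / 4.743 = 0.7489
eta_v = 0.7489 * 100 = 74.89%


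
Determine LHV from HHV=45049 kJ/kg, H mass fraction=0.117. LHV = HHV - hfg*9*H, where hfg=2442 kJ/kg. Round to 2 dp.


LHV = HHV - hfg * 9 * H
Water correction = 2442 * 9 * 0.117 = 2571.426 kJ/kg
LHV = 45049 - 2571.426 = 42477.57 kJ/kg


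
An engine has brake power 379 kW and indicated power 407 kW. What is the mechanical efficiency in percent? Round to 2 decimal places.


eta_mech = (BP / IP) * 100
Ratio = 379 / 407 = 0.9312
eta_mech = 0.9312 * 100 = 93.12%


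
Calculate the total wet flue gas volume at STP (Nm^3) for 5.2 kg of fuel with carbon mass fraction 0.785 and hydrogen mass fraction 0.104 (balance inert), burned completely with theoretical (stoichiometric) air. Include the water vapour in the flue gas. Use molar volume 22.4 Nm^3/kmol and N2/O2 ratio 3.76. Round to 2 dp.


Per kg fuel: CO2 = (C/12 kmol)*22.4 = (0.785/12)*22.4 = 1.46533 Nm^3
Per kg fuel: H2O = (H/2 kmol)*22.4 = (0.104/2)*22.4 = 1.16480 Nm^3
O2 needed per kg fuel = C/12 + H/4 = 0.785/12 + 0.104/4 = 0.09141667 kmol
Per kg fuel: N2 = O2*3.76*22.4 = 0.09141667*3.76*22.4 = 7.69948 Nm^3
Total per kg = 1.46533 + 1.16480 + 7.69948 = 10.32961 Nm^3
Total = 10.32961 * 5.2 = 53.71 Nm^3


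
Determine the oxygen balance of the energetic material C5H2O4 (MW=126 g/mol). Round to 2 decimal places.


OB = -1600 * (2C + H/2 - O) / MW
Inner = 2*5 + 2/2 - 4 = 7.00
OB = -1600 * 7.00 / 126 = -88.89%


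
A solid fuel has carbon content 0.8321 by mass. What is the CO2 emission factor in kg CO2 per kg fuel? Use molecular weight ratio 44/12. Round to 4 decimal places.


EF = C_frac * (M_CO2 / M_C)
EF = 0.8321 * (44/12)
EF = 0.8321 * 3.666667 = 3.0510 kg_CO2/kg_fuel


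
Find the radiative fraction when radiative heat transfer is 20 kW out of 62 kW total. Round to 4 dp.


f_rad = Q_rad / Q_total
f_rad = 20 / 62 = 0.3226


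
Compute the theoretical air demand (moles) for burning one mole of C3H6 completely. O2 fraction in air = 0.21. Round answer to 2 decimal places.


Balanced combustion: C3H6 + 4.5 O2 -> 3 CO2 + 3 H2O
O2 needed = C + H/4 = 3 + 6/4 = 4.50 moles
Air moles = O2 / 0.21 = 4.50 / 0.21 = 21.43 moles air


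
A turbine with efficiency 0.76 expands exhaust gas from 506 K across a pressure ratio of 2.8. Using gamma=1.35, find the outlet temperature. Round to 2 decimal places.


T_out = T_in * (1 - eta * (1 - PR^(-(gamma-1)/gamma)))
Exponent = -(1.35-1)/1.35 = -0.25925926
PR^exp = 2.8^(-0.25925926) = 0.76572026
Factor = 1 - 0.76*(1 - 0.76572026) = 0.82194740
T_out = 506 * 0.82194740 = 415.91 K


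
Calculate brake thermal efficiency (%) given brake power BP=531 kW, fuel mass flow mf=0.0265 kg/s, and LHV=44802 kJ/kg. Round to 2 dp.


eta_BTE = (BP / (mf * LHV)) * 100
Denominator = 0.0265 * 44802 = 1187.2530 kW
eta_BTE = (531 / 1187.2530) * 100 = 44.73%


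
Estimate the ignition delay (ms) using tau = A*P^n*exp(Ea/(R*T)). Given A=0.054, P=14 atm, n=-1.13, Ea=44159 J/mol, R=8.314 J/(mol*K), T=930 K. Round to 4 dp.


tau = A * P^n * exp(Ea/(R*T))
P^n = 14^(-1.13) = 0.05068452
Ea/(R*T) = 44159/(8.314*930) = 5.711185
exp(Ea/(R*T)) = 302.229129
tau = 0.054 * 0.05068452 * 302.229129 = 0.8272 ms


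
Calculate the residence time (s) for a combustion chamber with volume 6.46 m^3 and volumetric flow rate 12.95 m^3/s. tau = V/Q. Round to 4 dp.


tau = V / Q_flow
tau = 6.46 / 12.95 = 0.4988 s


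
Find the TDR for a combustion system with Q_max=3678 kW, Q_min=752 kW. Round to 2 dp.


TDR = Q_max / Q_min
TDR = 3678 / 752 = 4.89


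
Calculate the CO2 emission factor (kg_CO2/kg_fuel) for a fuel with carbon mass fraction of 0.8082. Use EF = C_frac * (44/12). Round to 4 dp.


EF = C_frac * (M_CO2 / M_C)
EF = 0.8082 * (44/12)
EF = 0.8082 * 3.666667 = 2.9634 kg_CO2/kg_fuel


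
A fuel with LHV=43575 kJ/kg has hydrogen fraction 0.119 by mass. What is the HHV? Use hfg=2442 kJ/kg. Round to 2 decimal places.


HHV = LHV + hfg * 9 * H
Water addition = 2442 * 9 * 0.119 = 2615.382 kJ/kg
HHV = 43575 + 2615.382 = 46190.38 kJ/kg


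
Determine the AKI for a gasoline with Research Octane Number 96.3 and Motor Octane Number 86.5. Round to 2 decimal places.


AKI = (RON + MON) / 2
AKI = (96.3 + 86.5) / 2
AKI = 182.8 / 2 = 91.40


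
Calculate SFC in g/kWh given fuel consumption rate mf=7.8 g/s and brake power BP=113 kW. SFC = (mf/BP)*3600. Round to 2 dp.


SFC = (mf / BP) * 3600
Rate = 7.8 / 113 = 0.069027 g/(s*kW)
SFC = 0.069027 * 3600 = 248.50 g/kWh


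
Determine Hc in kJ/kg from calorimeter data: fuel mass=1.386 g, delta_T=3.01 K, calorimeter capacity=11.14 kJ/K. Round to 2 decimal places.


Hc = C_cal * delta_T / m_fuel
Q_released = 11.14 * 3.01 = 33.5314 kJ
m_fuel = 1.386 g = 1.386/1000 kg = 0.001386 kg
Hc = 33.5314 / 0.001386 = 24192.93 kJ/kg


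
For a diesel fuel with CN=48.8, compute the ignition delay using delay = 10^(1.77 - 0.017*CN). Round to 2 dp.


delay = 10^(1.77 - 0.017*CN)
Exponent = 1.77 - 0.017*48.8 = 0.9404
delay = 10^0.9404 = 8.72 ms


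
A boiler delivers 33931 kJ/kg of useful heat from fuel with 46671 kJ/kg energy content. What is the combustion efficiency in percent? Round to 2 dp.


Efficiency = (Q_useful / Q_fuel) * 100
Efficiency = (33931 / 46671) * 100
Efficiency = 0.7270 * 100 = 72.70%


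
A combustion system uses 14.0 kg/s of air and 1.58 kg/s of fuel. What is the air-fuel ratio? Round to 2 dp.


AFR = m_air / m_fuel
AFR = 14.0 / 1.58 = 8.86


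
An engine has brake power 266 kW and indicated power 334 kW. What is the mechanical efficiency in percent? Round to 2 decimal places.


eta_mech = (BP / IP) * 100
Ratio = 266 / 334 = 0.7964
eta_mech = 0.7964 * 100 = 79.64%


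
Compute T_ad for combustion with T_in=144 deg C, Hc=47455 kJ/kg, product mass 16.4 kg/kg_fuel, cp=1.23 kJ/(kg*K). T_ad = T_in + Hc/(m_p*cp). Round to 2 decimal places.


T_ad = T_in + Hc / (m_p * cp)
Denominator = 16.4 * 1.23 = 20.1720
Temperature rise = 47455 / 20.1720 = 2352.52 K
T_ad = 144 + 2352.52 = 2496.52 deg C


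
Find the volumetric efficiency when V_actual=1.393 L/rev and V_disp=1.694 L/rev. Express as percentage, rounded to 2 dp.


eta_v = (V_actual / V_disp) * 100
Ratio = 1.393 / 1.694 = 0.8223
eta_v = 0.8223 * 100 = 82.23%


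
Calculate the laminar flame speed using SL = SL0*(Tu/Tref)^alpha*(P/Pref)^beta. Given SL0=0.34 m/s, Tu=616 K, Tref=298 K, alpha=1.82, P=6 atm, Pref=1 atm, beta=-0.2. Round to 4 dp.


SL = SL0 * (Tu/Tref)^alpha * (P/Pref)^beta
T ratio = 616/298 = 2.06711409
(T ratio)^alpha = 2.06711409^1.82 = 3.749413
(P/Pref)^beta = 6^(-0.2) = 0.698827
SL = 0.34 * 3.749413 * 0.698827 = 0.8909 m/s


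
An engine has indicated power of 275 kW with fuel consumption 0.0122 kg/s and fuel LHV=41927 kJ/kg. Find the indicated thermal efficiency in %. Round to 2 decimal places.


eta_ith = (IP / (mf * LHV)) * 100
Denominator = 0.0122 * 41927 = 511.5094 kW
eta_ith = (275 / 511.5094) * 100 = 53.76%


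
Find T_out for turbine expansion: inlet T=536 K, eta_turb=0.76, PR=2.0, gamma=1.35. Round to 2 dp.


T_out = T_in * (1 - eta * (1 - PR^(-(gamma-1)/gamma)))
Exponent = -(1.35-1)/1.35 = -0.25925926
PR^exp = 2.0^(-0.25925926) = 0.83551680
Factor = 1 - 0.76*(1 - 0.83551680) = 0.87499277
T_out = 536 * 0.87499277 = 469.00 K


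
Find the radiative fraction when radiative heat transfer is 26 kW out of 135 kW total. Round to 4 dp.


f_rad = Q_rad / Q_total
f_rad = 26 / 135 = 0.1926


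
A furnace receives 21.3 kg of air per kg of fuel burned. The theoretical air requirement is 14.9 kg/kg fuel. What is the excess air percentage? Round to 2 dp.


Excess air = actual - stoichiometric = 21.3 - 14.9 = 6.40 kg/kg fuel
Excess air % = (excess / stoich) * 100 = (6.40 / 14.9) * 100 = 42.95%


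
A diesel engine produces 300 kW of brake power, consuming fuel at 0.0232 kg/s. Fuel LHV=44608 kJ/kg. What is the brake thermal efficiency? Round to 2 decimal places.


eta_BTE = (BP / (mf * LHV)) * 100
Denominator = 0.0232 * 44608 = 1034.9056 kW
eta_BTE = (300 / 1034.9056) * 100 = 28.99%


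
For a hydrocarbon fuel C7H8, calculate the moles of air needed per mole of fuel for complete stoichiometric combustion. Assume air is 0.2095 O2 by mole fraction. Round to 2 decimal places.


Balanced combustion: C7H8 + 9 O2 -> 7 CO2 + 4 H2O
O2 needed = C + H/4 = 7 + 8/4 = 9.00 moles
Air moles = O2 / 0.2095 = 9.00 / 0.2095 = 42.96 moles air


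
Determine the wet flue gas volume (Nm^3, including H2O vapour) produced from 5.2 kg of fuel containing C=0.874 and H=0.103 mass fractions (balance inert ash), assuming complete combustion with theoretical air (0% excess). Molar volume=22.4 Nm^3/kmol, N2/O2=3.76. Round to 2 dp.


Per kg fuel: CO2 = (C/12 kmol)*22.4 = (0.874/12)*22.4 = 1.63147 Nm^3
Per kg fuel: H2O = (H/2 kmol)*22.4 = (0.103/2)*22.4 = 1.15360 Nm^3
O2 needed per kg fuel = C/12 + H/4 = 0.874/12 + 0.103/4 = 0.09858333 kmol
Per kg fuel: N2 = O2*3.76*22.4 = 0.09858333*3.76*22.4 = 8.30308 Nm^3
Total per kg = 1.63147 + 1.15360 + 8.30308 = 11.08815 Nm^3
Total = 11.08815 * 5.2 = 57.66 Nm^3


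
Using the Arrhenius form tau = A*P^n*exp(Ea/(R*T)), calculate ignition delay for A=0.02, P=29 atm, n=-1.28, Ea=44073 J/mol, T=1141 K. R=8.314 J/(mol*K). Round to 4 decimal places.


tau = A * P^n * exp(Ea/(R*T))
P^n = 29^(-1.28) = 0.01343169
Ea/(R*T) = 44073/(8.314*1141) = 4.645976
exp(Ea/(R*T)) = 104.164967
tau = 0.02 * 0.01343169 * 104.164967 = 0.0280 ms


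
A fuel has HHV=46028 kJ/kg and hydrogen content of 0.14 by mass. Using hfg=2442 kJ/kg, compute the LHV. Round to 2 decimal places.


LHV = HHV - hfg * 9 * H
Water correction = 2442 * 9 * 0.14 = 3076.920 kJ/kg
LHV = 46028 - 3076.920 = 42951.08 kJ/kg


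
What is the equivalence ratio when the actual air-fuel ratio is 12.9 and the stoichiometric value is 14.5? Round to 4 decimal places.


phi = AFR_stoich / AFR_actual
phi = 14.5 / 12.9 = 1.1240


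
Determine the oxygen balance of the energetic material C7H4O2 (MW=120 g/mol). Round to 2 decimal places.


OB = -1600 * (2C + H/2 - O) / MW
Inner = 2*7 + 4/2 - 2 = 14.00
OB = -1600 * 14.00 / 120 = -186.67%


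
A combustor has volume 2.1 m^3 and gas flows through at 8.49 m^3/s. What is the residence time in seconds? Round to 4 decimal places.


tau = V / Q_flow
tau = 2.1 / 8.49 = 0.2473 s


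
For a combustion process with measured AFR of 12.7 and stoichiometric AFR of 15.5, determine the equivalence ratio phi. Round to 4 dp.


phi = AFR_stoich / AFR_actual
phi = 15.5 / 12.7 = 1.2205


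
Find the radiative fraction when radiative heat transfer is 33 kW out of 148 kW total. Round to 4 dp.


f_rad = Q_rad / Q_total
f_rad = 33 / 148 = 0.2230


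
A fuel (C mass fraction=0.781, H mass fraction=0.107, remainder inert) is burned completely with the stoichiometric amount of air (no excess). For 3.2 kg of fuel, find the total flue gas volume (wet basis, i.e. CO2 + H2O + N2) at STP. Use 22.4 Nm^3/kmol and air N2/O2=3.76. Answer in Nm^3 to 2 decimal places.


Per kg fuel: CO2 = (C/12 kmol)*22.4 = (0.781/12)*22.4 = 1.45787 Nm^3
Per kg fuel: H2O = (H/2 kmol)*22.4 = (0.107/2)*22.4 = 1.19840 Nm^3
O2 needed per kg fuel = C/12 + H/4 = 0.781/12 + 0.107/4 = 0.09183333 kmol
Per kg fuel: N2 = O2*3.76*22.4 = 0.09183333*3.76*22.4 = 7.73457 Nm^3
Total per kg = 1.45787 + 1.19840 + 7.73457 = 10.39084 Nm^3
Total = 10.39084 * 3.2 = 33.25 Nm^3


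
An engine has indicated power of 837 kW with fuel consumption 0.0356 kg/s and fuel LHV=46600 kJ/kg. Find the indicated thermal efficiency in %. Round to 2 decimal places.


eta_ith = (IP / (mf * LHV)) * 100
Denominator = 0.0356 * 46600 = 1658.9600 kW
eta_ith = (837 / 1658.9600) * 100 = 50.45%


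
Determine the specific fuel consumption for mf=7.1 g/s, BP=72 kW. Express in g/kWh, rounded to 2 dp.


SFC = (mf / BP) * 3600
Rate = 7.1 / 72 = 0.098611 g/(s*kW)
SFC = 0.098611 * 3600 = 355.00 g/kWh


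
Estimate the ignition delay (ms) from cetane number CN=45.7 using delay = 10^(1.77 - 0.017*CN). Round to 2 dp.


delay = 10^(1.77 - 0.017*CN)
Exponent = 1.77 - 0.017*45.7 = 0.9931
delay = 10^0.9931 = 9.84 ms


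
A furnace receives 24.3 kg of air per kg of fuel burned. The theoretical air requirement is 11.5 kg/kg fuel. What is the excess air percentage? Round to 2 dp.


Excess air = actual - stoichiometric = 24.3 - 11.5 = 12.80 kg/kg fuel
Excess air % = (excess / stoich) * 100 = (12.80 / 11.5) * 100 = 111.30%


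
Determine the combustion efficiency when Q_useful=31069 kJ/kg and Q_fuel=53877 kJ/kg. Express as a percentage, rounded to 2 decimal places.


Efficiency = (Q_useful / Q_fuel) * 100
Efficiency = (31069 / 53877) * 100
Efficiency = 0.5767 * 100 = 57.67%


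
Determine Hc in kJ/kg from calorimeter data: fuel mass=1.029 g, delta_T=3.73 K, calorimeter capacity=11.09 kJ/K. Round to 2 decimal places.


Hc = C_cal * delta_T / m_fuel
Q_released = 11.09 * 3.73 = 41.3657 kJ
m_fuel = 1.029 g = 1.029/1000 kg = 0.001029 kg
Hc = 41.3657 / 0.001029 = 40199.90 kJ/kg


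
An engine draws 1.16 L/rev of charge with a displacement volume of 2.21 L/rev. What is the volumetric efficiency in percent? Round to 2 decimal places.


eta_v = (V_actual / V_disp) * 100
Ratio = 1.16 / 2.21 = 0.5249
eta_v = 0.5249 * 100 = 52.49%


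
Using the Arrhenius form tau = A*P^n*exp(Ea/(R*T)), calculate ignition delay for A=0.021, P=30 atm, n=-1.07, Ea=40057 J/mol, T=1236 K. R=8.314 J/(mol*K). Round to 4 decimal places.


tau = A * P^n * exp(Ea/(R*T))
P^n = 30^(-1.07) = 0.02627122
Ea/(R*T) = 40057/(8.314*1236) = 3.898073
exp(Ea/(R*T)) = 49.307325
tau = 0.021 * 0.02627122 * 49.307325 = 0.0272 ms


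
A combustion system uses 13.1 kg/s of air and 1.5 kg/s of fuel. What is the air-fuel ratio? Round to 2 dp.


AFR = m_air / m_fuel
AFR = 13.1 / 1.5 = 8.73


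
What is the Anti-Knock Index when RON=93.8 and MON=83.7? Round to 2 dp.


AKI = (RON + MON) / 2
AKI = (93.8 + 83.7) / 2
AKI = 177.5 / 2 = 88.75


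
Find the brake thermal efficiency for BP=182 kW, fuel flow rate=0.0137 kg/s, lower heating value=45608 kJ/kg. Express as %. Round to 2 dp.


eta_BTE = (BP / (mf * LHV)) * 100
Denominator = 0.0137 * 45608 = 624.8296 kW
eta_BTE = (182 / 624.8296) * 100 = 29.13%


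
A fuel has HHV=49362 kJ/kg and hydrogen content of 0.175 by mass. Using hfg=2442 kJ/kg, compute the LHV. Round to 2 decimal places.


LHV = HHV - hfg * 9 * H
Water correction = 2442 * 9 * 0.175 = 3846.150 kJ/kg
LHV = 49362 - 3846.150 = 45515.85 kJ/kg


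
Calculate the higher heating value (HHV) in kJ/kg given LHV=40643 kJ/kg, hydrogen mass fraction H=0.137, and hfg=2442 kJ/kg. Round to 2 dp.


HHV = LHV + hfg * 9 * H
Water addition = 2442 * 9 * 0.137 = 3010.986 kJ/kg
HHV = 40643 + 3010.986 = 43653.99 kJ/kg


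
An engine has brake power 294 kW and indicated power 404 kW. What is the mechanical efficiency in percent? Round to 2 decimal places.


eta_mech = (BP / IP) * 100
Ratio = 294 / 404 = 0.7277
eta_mech = 0.7277 * 100 = 72.77%


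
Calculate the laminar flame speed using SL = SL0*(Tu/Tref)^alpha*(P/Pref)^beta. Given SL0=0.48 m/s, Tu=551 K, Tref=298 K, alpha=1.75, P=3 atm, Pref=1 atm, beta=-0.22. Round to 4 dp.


SL = SL0 * (Tu/Tref)^alpha * (P/Pref)^beta
T ratio = 551/298 = 1.84899329
(T ratio)^alpha = 1.84899329^1.75 = 2.931817
(P/Pref)^beta = 3^(-0.22) = 0.785296
SL = 0.48 * 2.931817 * 0.785296 = 1.1051 m/s


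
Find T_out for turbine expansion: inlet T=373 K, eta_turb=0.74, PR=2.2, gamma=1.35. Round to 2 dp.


T_out = T_in * (1 - eta * (1 - PR^(-(gamma-1)/gamma)))
Exponent = -(1.35-1)/1.35 = -0.25925926
PR^exp = 2.2^(-0.25925926) = 0.81512413
Factor = 1 - 0.74*(1 - 0.81512413) = 0.86319186
T_out = 373 * 0.86319186 = 321.97 K


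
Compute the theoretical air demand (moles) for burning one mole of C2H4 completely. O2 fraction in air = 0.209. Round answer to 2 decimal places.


Balanced combustion: C2H4 + 3 O2 -> 2 CO2 + 2 H2O
O2 needed = C + H/4 = 2 + 4/4 = 3.00 moles
Air moles = O2 / 0.209 = 3.00 / 0.209 = 14.35 moles air


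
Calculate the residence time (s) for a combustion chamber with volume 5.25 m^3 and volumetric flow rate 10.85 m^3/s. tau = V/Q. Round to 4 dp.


tau = V / Q_flow
tau = 5.25 / 10.85 = 0.4839 s


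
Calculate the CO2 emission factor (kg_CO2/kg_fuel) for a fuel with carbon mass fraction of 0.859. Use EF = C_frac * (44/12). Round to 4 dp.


EF = C_frac * (M_CO2 / M_C)
EF = 0.859 * (44/12)
EF = 0.859 * 3.666667 = 3.1497 kg_CO2/kg_fuel


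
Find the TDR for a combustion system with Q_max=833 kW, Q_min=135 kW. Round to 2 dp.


TDR = Q_max / Q_min
TDR = 833 / 135 = 6.17


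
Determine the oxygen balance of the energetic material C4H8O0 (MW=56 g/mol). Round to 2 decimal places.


OB = -1600 * (2C + H/2 - O) / MW
Inner = 2*4 + 8/2 - 0 = 12.00
OB = -1600 * 12.00 / 56 = -342.86%


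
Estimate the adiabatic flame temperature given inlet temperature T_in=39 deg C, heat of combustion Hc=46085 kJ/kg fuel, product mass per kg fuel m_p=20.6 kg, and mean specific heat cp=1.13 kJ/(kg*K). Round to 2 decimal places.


T_ad = T_in + Hc / (m_p * cp)
Denominator = 20.6 * 1.13 = 23.2780
Temperature rise = 46085 / 23.2780 = 1979.77 K
T_ad = 39 + 1979.77 = 2018.77 deg C


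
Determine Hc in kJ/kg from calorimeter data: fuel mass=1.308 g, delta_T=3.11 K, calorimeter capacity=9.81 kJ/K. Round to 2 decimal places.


Hc = C_cal * delta_T / m_fuel
Q_released = 9.81 * 3.11 = 30.5091 kJ
m_fuel = 1.308 g = 1.308/1000 kg = 0.001308 kg
Hc = 30.5091 / 0.001308 = 23325.00 kJ/kg


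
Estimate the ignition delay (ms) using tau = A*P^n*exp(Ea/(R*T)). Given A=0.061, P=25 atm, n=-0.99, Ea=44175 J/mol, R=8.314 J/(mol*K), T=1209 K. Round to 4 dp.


tau = A * P^n * exp(Ea/(R*T))
P^n = 25^(-0.99) = 0.04130850
Ea/(R*T) = 44175/(8.314*1209) = 4.394811
exp(Ea/(R*T)) = 81.029343
tau = 0.061 * 0.04130850 * 81.029343 = 0.2042 ms


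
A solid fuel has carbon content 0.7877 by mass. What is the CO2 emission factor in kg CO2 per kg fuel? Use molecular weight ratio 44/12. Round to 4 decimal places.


EF = C_frac * (M_CO2 / M_C)
EF = 0.7877 * (44/12)
EF = 0.7877 * 3.666667 = 2.8882 kg_CO2/kg_fuel


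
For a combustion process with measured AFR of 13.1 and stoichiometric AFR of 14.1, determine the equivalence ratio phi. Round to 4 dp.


phi = AFR_stoich / AFR_actual
phi = 14.1 / 13.1 = 1.0763


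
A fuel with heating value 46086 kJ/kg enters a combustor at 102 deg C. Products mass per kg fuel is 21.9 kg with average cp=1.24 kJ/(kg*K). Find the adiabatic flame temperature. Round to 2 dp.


T_ad = T_in + Hc / (m_p * cp)
Denominator = 21.9 * 1.24 = 27.1560
Temperature rise = 46086 / 27.1560 = 1697.08 K
T_ad = 102 + 1697.08 = 1799.08 deg C


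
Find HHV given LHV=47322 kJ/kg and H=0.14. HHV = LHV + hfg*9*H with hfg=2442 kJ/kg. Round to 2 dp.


HHV = LHV + hfg * 9 * H
Water addition = 2442 * 9 * 0.14 = 3076.920 kJ/kg
HHV = 47322 + 3076.920 = 50398.92 kJ/kg


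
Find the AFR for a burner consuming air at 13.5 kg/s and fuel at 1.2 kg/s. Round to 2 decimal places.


AFR = m_air / m_fuel
AFR = 13.5 / 1.2 = 11.25


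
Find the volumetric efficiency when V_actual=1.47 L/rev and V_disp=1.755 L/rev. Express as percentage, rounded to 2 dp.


eta_v = (V_actual / V_disp) * 100
Ratio = 1.47 / 1.755 = 0.8376
eta_v = 0.8376 * 100 = 83.76%


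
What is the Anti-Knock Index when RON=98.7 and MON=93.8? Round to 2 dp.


AKI = (RON + MON) / 2
AKI = (98.7 + 93.8) / 2
AKI = 192.5 / 2 = 96.25


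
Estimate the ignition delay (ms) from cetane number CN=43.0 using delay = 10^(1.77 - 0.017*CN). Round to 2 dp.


delay = 10^(1.77 - 0.017*CN)
Exponent = 1.77 - 0.017*43.0 = 1.0390
delay = 10^1.0390 = 10.94 ms


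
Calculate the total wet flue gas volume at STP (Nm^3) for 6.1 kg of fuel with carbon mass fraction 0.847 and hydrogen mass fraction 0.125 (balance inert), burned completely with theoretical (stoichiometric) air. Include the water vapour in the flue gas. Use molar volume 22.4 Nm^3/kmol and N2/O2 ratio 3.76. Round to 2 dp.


Per kg fuel: CO2 = (C/12 kmol)*22.4 = (0.847/12)*22.4 = 1.58107 Nm^3
Per kg fuel: H2O = (H/2 kmol)*22.4 = (0.125/2)*22.4 = 1.40000 Nm^3
O2 needed per kg fuel = C/12 + H/4 = 0.847/12 + 0.125/4 = 0.10183333 kmol
Per kg fuel: N2 = O2*3.76*22.4 = 0.10183333*3.76*22.4 = 8.57681 Nm^3
Total per kg = 1.58107 + 1.40000 + 8.57681 = 11.55788 Nm^3
Total = 11.55788 * 6.1 = 70.50 Nm^3


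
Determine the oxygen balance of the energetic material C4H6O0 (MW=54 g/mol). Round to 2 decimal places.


OB = -1600 * (2C + H/2 - O) / MW
Inner = 2*4 + 6/2 - 0 = 11.00
OB = -1600 * 11.00 / 54 = -325.93%


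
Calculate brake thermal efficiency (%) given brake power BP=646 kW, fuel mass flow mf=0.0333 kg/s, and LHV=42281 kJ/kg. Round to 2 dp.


eta_BTE = (BP / (mf * LHV)) * 100
Denominator = 0.0333 * 42281 = 1407.9573 kW
eta_BTE = (646 / 1407.9573) * 100 = 45.88%


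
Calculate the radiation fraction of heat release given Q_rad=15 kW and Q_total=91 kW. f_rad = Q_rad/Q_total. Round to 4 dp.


f_rad = Q_rad / Q_total
f_rad = 15 / 91 = 0.1648


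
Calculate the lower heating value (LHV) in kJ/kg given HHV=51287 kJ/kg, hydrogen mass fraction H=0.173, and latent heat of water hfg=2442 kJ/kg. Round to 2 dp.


LHV = HHV - hfg * 9 * H
Water correction = 2442 * 9 * 0.173 = 3802.194 kJ/kg
LHV = 51287 - 3802.194 = 47484.81 kJ/kg


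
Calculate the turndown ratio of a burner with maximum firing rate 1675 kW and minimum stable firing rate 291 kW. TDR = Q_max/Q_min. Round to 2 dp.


TDR = Q_max / Q_min
TDR = 1675 / 291 = 5.76


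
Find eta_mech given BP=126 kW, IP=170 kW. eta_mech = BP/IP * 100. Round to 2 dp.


eta_mech = (BP / IP) * 100
Ratio = 126 / 170 = 0.7412
eta_mech = 0.7412 * 100 = 74.12%


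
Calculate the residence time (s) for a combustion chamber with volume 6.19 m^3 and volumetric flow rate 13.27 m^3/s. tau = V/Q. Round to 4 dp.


tau = V / Q_flow
tau = 6.19 / 13.27 = 0.4665 s


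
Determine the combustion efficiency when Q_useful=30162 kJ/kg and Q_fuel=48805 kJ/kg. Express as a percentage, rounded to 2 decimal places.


Efficiency = (Q_useful / Q_fuel) * 100
Efficiency = (30162 / 48805) * 100
Efficiency = 0.6180 * 100 = 61.80%


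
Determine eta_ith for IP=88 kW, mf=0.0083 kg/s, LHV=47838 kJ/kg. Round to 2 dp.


eta_ith = (IP / (mf * LHV)) * 100
Denominator = 0.0083 * 47838 = 397.0554 kW
eta_ith = (88 / 397.0554) * 100 = 22.16%


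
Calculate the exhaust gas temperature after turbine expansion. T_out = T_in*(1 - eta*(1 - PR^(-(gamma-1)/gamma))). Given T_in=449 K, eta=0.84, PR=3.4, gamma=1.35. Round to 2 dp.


T_out = T_in * (1 - eta * (1 - PR^(-(gamma-1)/gamma)))
Exponent = -(1.35-1)/1.35 = -0.25925926
PR^exp = 3.4^(-0.25925926) = 0.72813041
Factor = 1 - 0.84*(1 - 0.72813041) = 0.77162954
T_out = 449 * 0.77162954 = 346.46 K


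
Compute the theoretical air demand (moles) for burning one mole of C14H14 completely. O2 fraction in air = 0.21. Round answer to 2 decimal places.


Balanced combustion: C14H14 + 17.5 O2 -> 14 CO2 + 7 H2O
O2 needed = C + H/4 = 14 + 14/4 = 17.50 moles
Air moles = O2 / 0.21 = 17.50 / 0.21 = 83.33 moles air


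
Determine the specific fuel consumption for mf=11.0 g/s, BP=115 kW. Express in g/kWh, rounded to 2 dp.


SFC = (mf / BP) * 3600
Rate = 11.0 / 115 = 0.095652 g/(s*kW)
SFC = 0.095652 * 3600 = 344.35 g/kWh


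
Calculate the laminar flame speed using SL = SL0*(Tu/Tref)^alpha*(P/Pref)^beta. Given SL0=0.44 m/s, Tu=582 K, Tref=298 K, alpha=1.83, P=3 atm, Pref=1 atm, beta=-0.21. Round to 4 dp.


SL = SL0 * (Tu/Tref)^alpha * (P/Pref)^beta
T ratio = 582/298 = 1.95302013
(T ratio)^alpha = 1.95302013^1.83 = 3.404029
(P/Pref)^beta = 3^(-0.21) = 0.793971
SL = 0.44 * 3.404029 * 0.793971 = 1.1892 m/s


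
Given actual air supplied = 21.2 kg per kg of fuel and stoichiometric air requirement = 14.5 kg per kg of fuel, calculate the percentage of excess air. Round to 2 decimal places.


Excess air = actual - stoichiometric = 21.2 - 14.5 = 6.70 kg/kg fuel
Excess air % = (excess / stoich) * 100 = (6.70 / 14.5) * 100 = 46.21%


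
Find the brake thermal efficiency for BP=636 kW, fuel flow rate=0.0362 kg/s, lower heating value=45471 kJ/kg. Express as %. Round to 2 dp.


eta_BTE = (BP / (mf * LHV)) * 100
Denominator = 0.0362 * 45471 = 1646.0502 kW
eta_BTE = (636 / 1646.0502) * 100 = 38.64%
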